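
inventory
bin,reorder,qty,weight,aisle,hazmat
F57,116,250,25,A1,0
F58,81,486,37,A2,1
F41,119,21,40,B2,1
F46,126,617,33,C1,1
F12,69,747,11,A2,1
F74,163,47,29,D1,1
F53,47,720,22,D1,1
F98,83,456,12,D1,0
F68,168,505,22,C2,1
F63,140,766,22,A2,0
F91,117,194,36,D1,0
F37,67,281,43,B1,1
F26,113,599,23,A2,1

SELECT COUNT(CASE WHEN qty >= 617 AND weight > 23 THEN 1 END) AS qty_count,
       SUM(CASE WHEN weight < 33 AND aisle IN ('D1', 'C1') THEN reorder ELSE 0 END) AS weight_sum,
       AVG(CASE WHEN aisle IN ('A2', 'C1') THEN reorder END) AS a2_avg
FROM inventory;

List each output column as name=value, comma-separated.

qty_count=1, weight_sum=293, a2_avg=105.8

[qty_count: qty >= 617 AND weight > 23]
bin=F57: ✗
bin=F58: ✗
bin=F41: ✗
bin=F46: ✓ → 1
bin=F12: ✗
bin=F74: ✗
bin=F53: ✗
bin=F98: ✗
bin=F68: ✗
bin=F63: ✗
bin=F91: ✗
bin=F37: ✗
bin=F26: ✗
qty_count = COUNT(1) = 1
—
[weight_sum: weight < 33 AND aisle IN ('D1', 'C1')]
bin=F57: ✗
bin=F58: ✗
bin=F41: ✗
bin=F46: ✗
bin=F12: ✗
bin=F74: ✓ → 163
bin=F53: ✓ → 47
bin=F98: ✓ → 83
bin=F68: ✗
bin=F63: ✗
bin=F91: ✗
bin=F37: ✗
bin=F26: ✗
weight_sum = 163 + 47 + 83 = 293
—
[a2_avg: aisle IN ('A2', 'C1')]
bin=F57: ✗
bin=F58: ✓ → 81
bin=F41: ✗
bin=F46: ✓ → 126
bin=F12: ✓ → 69
bin=F74: ✗
bin=F53: ✗
bin=F98: ✗
bin=F68: ✗
bin=F63: ✓ → 140
bin=F91: ✗
bin=F37: ✗
bin=F26: ✓ → 113
a2_avg = (81 + 126 + 69 + 140 + 113) / 5 = 105.8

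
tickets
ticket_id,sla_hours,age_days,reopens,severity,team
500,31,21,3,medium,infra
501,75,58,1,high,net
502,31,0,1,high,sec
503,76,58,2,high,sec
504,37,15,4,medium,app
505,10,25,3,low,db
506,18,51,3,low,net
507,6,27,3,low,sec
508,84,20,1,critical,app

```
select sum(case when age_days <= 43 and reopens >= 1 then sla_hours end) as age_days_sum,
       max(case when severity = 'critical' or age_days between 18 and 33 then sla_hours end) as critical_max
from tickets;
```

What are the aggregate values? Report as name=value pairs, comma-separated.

age_days_sum=199, critical_max=84

[age_days_sum: age_days <= 43 and reopens >= 1]
ticket_id=500: ✓ → 31
ticket_id=501: ✗
ticket_id=502: ✓ → 31
ticket_id=503: ✗
ticket_id=504: ✓ → 37
ticket_id=505: ✓ → 10
ticket_id=506: ✗
ticket_id=507: ✓ → 6
ticket_id=508: ✓ → 84
age_days_sum = 31 + 31 + 37 + 10 + 6 + 84 = 199
—
[critical_max: severity = 'critical' or age_days between 18 and 33]
ticket_id=500: ✓ → 31
ticket_id=501: ✗
ticket_id=502: ✗
ticket_id=503: ✗
ticket_id=504: ✗
ticket_id=505: ✓ → 10
ticket_id=506: ✗
ticket_id=507: ✓ → 6
ticket_id=508: ✓ → 84
critical_max = MAX(31, 10, 6, 84) = 84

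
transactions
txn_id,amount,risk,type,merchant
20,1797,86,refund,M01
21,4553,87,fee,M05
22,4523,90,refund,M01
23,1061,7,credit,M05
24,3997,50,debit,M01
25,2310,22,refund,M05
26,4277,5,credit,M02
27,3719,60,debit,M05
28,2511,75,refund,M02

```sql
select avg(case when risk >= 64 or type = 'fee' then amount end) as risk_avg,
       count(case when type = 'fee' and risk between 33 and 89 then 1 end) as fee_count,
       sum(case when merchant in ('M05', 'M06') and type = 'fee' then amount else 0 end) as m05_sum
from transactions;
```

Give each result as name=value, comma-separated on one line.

risk_avg=3346, fee_count=1, m05_sum=4553

[risk_avg: risk >= 64 or type = 'fee']
txn_id=20: ✓ → 1797
txn_id=21: ✓ → 4553
txn_id=22: ✓ → 4523
txn_id=23: ✗
txn_id=24: ✗
txn_id=25: ✗
txn_id=26: ✗
txn_id=27: ✗
txn_id=28: ✓ → 2511
risk_avg = (1797 + 4553 + 4523 + 2511) / 4 = 3346
—
[fee_count: type = 'fee' and risk between 33 and 89]
txn_id=20: ✗
txn_id=21: ✓ → 1
txn_id=22: ✗
txn_id=23: ✗
txn_id=24: ✗
txn_id=25: ✗
txn_id=26: ✗
txn_id=27: ✗
txn_id=28: ✗
fee_count = COUNT(1) = 1
—
[m05_sum: merchant in ('M05', 'M06') and type = 'fee']
txn_id=20: ✗
txn_id=21: ✓ → 4553
txn_id=22: ✗
txn_id=23: ✗
txn_id=24: ✗
txn_id=25: ✗
txn_id=26: ✗
txn_id=27: ✗
txn_id=28: ✗
m05_sum = 4553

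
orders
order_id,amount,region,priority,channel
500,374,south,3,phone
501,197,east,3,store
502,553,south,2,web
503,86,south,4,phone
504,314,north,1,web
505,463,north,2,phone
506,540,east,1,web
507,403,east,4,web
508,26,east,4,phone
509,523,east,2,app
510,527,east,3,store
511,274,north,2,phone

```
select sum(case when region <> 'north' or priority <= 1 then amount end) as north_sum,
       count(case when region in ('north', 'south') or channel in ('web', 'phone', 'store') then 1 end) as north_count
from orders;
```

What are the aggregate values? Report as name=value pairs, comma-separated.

[north_sum: region <> 'north' or priority <= 1]
order_id=500: ✓ → 374
order_id=501: ✓ → 197
order_id=502: ✓ → 553
order_id=503: ✓ → 86
order_id=504: ✓ → 314
order_id=505: ✗
order_id=506: ✓ → 540
order_id=507: ✓ → 403
order_id=508: ✓ → 26
order_id=509: ✓ → 523
order_id=510: ✓ → 527
order_id=511: ✗
north_sum = 374 + 197 + 553 + 86 + 314 + 540 + 403 + 26 + 523 + 527 = 3543
—
[north_count: region in ('north', 'south') or channel in ('web', 'phone', 'store')]
order_id=500: ✓ → 1
order_id=501: ✓ → 1
order_id=502: ✓ → 1
order_id=503: ✓ → 1
order_id=504: ✓ → 1
order_id=505: ✓ → 1
order_id=506: ✓ → 1
order_id=507: ✓ → 1
order_id=508: ✓ → 1
order_id=509: ✗
order_id=510: ✓ → 1
order_id=511: ✓ → 1
north_count = COUNT(1, 1, 1, 1, 1, 1, 1, 1, 1, 1, 1) = 11

north_sum=3543, north_count=11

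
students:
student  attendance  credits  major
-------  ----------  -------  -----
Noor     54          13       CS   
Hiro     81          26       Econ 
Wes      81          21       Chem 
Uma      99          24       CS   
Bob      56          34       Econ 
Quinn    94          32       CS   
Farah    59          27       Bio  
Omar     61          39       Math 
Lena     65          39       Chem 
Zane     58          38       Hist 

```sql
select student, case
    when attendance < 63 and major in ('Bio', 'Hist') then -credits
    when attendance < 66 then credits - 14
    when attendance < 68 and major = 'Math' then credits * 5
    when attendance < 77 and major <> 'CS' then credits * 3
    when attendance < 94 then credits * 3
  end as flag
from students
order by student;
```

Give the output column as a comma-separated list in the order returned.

student=Bob: attendance < 66 → 20
student=Farah: attendance < 63 and major in ('Bio', 'Hist') → -27
student=Hiro: attendance < 94 → 78
student=Lena: attendance < 66 → 25
student=Noor: attendance < 66 → -1
student=Omar: attendance < 66 → 25
student=Quinn: (no match → NULL) → NULL
student=Uma: (no match → NULL) → NULL
student=Wes: attendance < 94 → 63
student=Zane: attendance < 63 and major in ('Bio', 'Hist') → -38

20, -27, 78, 25, -1, 25, NULL, NULL, 63, -38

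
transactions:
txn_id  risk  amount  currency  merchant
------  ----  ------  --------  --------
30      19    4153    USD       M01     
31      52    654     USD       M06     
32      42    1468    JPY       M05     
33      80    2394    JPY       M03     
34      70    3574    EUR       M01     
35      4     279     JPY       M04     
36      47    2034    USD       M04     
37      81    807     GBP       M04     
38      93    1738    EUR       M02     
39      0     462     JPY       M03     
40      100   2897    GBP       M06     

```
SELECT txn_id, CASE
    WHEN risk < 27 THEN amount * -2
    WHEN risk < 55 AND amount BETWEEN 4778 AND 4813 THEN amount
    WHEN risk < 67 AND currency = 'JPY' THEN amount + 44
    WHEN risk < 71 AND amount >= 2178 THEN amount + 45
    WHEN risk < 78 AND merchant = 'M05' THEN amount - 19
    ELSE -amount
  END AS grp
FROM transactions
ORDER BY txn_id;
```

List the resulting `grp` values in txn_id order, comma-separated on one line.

txn_id=30: risk < 27 → -8306
txn_id=31: ELSE → -654
txn_id=32: risk < 67 AND currency = 'JPY' → 1512
txn_id=33: ELSE → -2394
txn_id=34: risk < 71 AND amount >= 2178 → 3619
txn_id=35: risk < 27 → -558
txn_id=36: ELSE → -2034
txn_id=37: ELSE → -807
txn_id=38: ELSE → -1738
txn_id=39: risk < 27 → -924
txn_id=40: ELSE → -2897

-8306, -654, 1512, -2394, 3619, -558, -2034, -807, -1738, -924, -2897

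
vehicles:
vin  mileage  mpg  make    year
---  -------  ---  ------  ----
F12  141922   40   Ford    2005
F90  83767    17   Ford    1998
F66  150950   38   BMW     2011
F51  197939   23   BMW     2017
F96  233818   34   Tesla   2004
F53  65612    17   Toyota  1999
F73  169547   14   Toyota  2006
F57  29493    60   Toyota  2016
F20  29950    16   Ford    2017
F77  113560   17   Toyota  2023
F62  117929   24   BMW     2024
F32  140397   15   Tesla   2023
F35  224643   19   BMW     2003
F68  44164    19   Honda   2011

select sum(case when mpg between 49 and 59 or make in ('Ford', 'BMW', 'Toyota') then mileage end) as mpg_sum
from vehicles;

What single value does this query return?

1325312

vin=F12: ✓ → 141922
vin=F90: ✓ → 83767
vin=F66: ✓ → 150950
vin=F51: ✓ → 197939
vin=F96: ✗
vin=F53: ✓ → 65612
vin=F73: ✓ → 169547
vin=F57: ✓ → 29493
vin=F20: ✓ → 29950
vin=F77: ✓ → 113560
vin=F62: ✓ → 117929
vin=F32: ✗
vin=F35: ✓ → 224643
vin=F68: ✗
mpg_sum = 141922 + 83767 + 150950 + 197939 + 65612 + 169547 + 29493 + 29950 + 113560 + 117929 + 224643 = 1325312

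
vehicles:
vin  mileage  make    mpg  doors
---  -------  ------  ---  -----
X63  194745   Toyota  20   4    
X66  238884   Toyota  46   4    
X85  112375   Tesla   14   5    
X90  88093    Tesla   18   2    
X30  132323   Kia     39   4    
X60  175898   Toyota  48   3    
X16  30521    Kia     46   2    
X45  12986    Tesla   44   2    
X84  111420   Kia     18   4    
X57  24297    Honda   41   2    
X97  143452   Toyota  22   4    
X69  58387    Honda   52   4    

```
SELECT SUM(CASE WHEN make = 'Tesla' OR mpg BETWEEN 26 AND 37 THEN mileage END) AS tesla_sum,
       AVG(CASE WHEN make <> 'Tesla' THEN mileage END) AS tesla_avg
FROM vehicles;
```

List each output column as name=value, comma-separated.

[tesla_sum: make = 'Tesla' OR mpg BETWEEN 26 AND 37]
vin=X63: ✗
vin=X66: ✗
vin=X85: ✓ → 112375
vin=X90: ✓ → 88093
vin=X30: ✗
vin=X60: ✗
vin=X16: ✗
vin=X45: ✓ → 12986
vin=X84: ✗
vin=X57: ✗
vin=X97: ✗
vin=X69: ✗
tesla_sum = 112375 + 88093 + 12986 = 213454
—
[tesla_avg: make <> 'Tesla']
vin=X63: ✓ → 194745
vin=X66: ✓ → 238884
vin=X85: ✗
vin=X90: ✗
vin=X30: ✓ → 132323
vin=X60: ✓ → 175898
vin=X16: ✓ → 30521
vin=X45: ✗
vin=X84: ✓ → 111420
vin=X57: ✓ → 24297
vin=X97: ✓ → 143452
vin=X69: ✓ → 58387
tesla_avg = (194745 + 238884 + 132323 + 175898 + 30521 + 111420 + 24297 + 143452 + 58387) / 9 = 123325.2222222222

tesla_sum=213454, tesla_avg=123325.2222222222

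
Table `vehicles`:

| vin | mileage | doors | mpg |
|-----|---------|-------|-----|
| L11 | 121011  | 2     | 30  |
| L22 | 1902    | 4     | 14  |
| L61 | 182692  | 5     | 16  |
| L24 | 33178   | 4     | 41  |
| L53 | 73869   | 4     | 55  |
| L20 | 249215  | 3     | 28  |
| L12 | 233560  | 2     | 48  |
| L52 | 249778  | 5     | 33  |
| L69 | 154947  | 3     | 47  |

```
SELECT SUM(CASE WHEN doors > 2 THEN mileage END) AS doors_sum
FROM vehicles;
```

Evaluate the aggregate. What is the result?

945581

vin=L11: ✗
vin=L22: ✓ → 1902
vin=L61: ✓ → 182692
vin=L24: ✓ → 33178
vin=L53: ✓ → 73869
vin=L20: ✓ → 249215
vin=L12: ✗
vin=L52: ✓ → 249778
vin=L69: ✓ → 154947
doors_sum = 1902 + 182692 + 33178 + 73869 + 249215 + 249778 + 154947 = 945581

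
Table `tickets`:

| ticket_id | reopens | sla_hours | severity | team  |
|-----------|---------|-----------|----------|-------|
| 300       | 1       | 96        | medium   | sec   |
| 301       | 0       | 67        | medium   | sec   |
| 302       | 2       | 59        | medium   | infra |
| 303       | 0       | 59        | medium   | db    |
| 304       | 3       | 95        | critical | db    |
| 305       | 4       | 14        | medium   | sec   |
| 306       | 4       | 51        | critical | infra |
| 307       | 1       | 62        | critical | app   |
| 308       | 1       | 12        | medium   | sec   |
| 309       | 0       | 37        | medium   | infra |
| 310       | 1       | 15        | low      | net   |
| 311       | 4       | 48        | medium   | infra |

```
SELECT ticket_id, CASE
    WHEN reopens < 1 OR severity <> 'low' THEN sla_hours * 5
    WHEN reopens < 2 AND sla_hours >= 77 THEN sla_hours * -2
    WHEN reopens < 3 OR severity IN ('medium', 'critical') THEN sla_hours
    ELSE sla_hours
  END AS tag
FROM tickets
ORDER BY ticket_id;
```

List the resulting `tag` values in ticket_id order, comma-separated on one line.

480, 335, 295, 295, 475, 70, 255, 310, 60, 185, 15, 240

ticket_id=300: reopens < 1 OR severity <> 'low' → 480
ticket_id=301: reopens < 1 OR severity <> 'low' → 335
ticket_id=302: reopens < 1 OR severity <> 'low' → 295
ticket_id=303: reopens < 1 OR severity <> 'low' → 295
ticket_id=304: reopens < 1 OR severity <> 'low' → 475
ticket_id=305: reopens < 1 OR severity <> 'low' → 70
ticket_id=306: reopens < 1 OR severity <> 'low' → 255
ticket_id=307: reopens < 1 OR severity <> 'low' → 310
ticket_id=308: reopens < 1 OR severity <> 'low' → 60
ticket_id=309: reopens < 1 OR severity <> 'low' → 185
ticket_id=310: reopens < 3 OR severity IN ('medium', 'critical') → 15
ticket_id=311: reopens < 1 OR severity <> 'low' → 240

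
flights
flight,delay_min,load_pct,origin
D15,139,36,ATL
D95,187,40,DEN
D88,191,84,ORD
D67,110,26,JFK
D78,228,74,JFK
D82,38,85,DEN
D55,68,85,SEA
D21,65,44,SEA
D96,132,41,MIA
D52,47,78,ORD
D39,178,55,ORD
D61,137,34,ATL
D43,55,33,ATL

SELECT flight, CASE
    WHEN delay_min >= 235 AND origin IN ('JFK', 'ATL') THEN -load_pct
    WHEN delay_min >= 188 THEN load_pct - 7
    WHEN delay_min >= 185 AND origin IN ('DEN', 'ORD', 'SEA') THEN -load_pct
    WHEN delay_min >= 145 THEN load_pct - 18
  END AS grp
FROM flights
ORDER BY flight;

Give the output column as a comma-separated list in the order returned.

flight=D15: (no match → NULL) → NULL
flight=D21: (no match → NULL) → NULL
flight=D39: delay_min >= 145 → 37
flight=D43: (no match → NULL) → NULL
flight=D52: (no match → NULL) → NULL
flight=D55: (no match → NULL) → NULL
flight=D61: (no match → NULL) → NULL
flight=D67: (no match → NULL) → NULL
flight=D78: delay_min >= 188 → 67
flight=D82: (no match → NULL) → NULL
flight=D88: delay_min >= 188 → 77
flight=D95: delay_min >= 185 AND origin IN ('DEN', 'ORD', 'SEA') → -40
flight=D96: (no match → NULL) → NULL

NULL, NULL, 37, NULL, NULL, NULL, NULL, NULL, 67, NULL, 77, -40, NULL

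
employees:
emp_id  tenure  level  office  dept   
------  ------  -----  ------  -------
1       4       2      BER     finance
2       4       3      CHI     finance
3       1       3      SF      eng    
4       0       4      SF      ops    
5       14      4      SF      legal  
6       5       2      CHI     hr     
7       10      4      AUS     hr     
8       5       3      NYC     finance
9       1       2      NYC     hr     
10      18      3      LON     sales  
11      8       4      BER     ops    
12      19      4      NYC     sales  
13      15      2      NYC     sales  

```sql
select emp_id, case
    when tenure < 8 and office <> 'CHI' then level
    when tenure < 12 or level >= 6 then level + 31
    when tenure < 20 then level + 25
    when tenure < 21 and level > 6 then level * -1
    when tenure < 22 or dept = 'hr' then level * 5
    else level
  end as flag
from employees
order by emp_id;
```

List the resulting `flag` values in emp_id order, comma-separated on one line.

2, 34, 3, 4, 29, 33, 35, 3, 2, 28, 35, 29, 27

emp_id=1: tenure < 8 and office <> 'CHI' → 2
emp_id=2: tenure < 12 or level >= 6 → 34
emp_id=3: tenure < 8 and office <> 'CHI' → 3
emp_id=4: tenure < 8 and office <> 'CHI' → 4
emp_id=5: tenure < 20 → 29
emp_id=6: tenure < 12 or level >= 6 → 33
emp_id=7: tenure < 12 or level >= 6 → 35
emp_id=8: tenure < 8 and office <> 'CHI' → 3
emp_id=9: tenure < 8 and office <> 'CHI' → 2
emp_id=10: tenure < 20 → 28
emp_id=11: tenure < 12 or level >= 6 → 35
emp_id=12: tenure < 20 → 29
emp_id=13: tenure < 20 → 27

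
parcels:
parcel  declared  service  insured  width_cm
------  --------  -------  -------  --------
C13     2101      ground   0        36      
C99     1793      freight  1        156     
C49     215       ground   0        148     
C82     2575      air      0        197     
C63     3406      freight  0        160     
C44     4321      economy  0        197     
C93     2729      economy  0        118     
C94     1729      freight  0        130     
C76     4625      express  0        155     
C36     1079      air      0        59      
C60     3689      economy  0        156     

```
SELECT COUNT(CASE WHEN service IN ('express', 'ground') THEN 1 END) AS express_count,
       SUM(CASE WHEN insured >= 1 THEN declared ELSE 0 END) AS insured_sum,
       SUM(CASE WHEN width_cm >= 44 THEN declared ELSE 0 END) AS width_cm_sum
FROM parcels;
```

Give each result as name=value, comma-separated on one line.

express_count=3, insured_sum=1793, width_cm_sum=26161

[express_count: service IN ('express', 'ground')]
parcel=C13: ✓ → 1
parcel=C99: ✗
parcel=C49: ✓ → 1
parcel=C82: ✗
parcel=C63: ✗
parcel=C44: ✗
parcel=C93: ✗
parcel=C94: ✗
parcel=C76: ✓ → 1
parcel=C36: ✗
parcel=C60: ✗
express_count = COUNT(1, 1, 1) = 3
—
[insured_sum: insured >= 1]
parcel=C13: ✗
parcel=C99: ✓ → 1793
parcel=C49: ✗
parcel=C82: ✗
parcel=C63: ✗
parcel=C44: ✗
parcel=C93: ✗
parcel=C94: ✗
parcel=C76: ✗
parcel=C36: ✗
parcel=C60: ✗
insured_sum = 1793
—
[width_cm_sum: width_cm >= 44]
parcel=C13: ✗
parcel=C99: ✓ → 1793
parcel=C49: ✓ → 215
parcel=C82: ✓ → 2575
parcel=C63: ✓ → 3406
parcel=C44: ✓ → 4321
parcel=C93: ✓ → 2729
parcel=C94: ✓ → 1729
parcel=C76: ✓ → 4625
parcel=C36: ✓ → 1079
parcel=C60: ✓ → 3689
width_cm_sum = 1793 + 215 + 2575 + 3406 + 4321 + 2729 + 1729 + 4625 + 1079 + 3689 = 26161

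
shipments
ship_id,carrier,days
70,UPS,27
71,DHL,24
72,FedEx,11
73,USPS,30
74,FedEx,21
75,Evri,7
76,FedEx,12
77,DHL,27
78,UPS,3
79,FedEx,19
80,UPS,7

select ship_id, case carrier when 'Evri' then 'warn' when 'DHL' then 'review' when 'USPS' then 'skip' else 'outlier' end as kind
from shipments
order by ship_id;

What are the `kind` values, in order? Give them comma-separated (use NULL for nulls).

outlier, review, outlier, skip, outlier, warn, outlier, review, outlier, outlier, outlier

ship_id=70: ELSE → outlier
ship_id=71: carrier='DHL' → review
ship_id=72: ELSE → outlier
ship_id=73: carrier='USPS' → skip
ship_id=74: ELSE → outlier
ship_id=75: carrier='Evri' → warn
ship_id=76: ELSE → outlier
ship_id=77: carrier='DHL' → review
ship_id=78: ELSE → outlier
ship_id=79: ELSE → outlier
ship_id=80: ELSE → outlier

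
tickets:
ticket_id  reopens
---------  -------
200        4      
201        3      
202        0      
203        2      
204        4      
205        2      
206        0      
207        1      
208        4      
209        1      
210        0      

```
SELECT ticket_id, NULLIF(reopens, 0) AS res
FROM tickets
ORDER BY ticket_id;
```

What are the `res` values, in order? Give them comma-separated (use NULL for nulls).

4, 3, NULL, 2, 4, 2, NULL, 1, 4, 1, NULL

ticket_id=200: reopens=4 vs 0: differ → 4
ticket_id=201: reopens=3 vs 0: differ → 3
ticket_id=202: reopens=0 vs 0: equal → NULL
ticket_id=203: reopens=2 vs 0: differ → 2
ticket_id=204: reopens=4 vs 0: differ → 4
ticket_id=205: reopens=2 vs 0: differ → 2
ticket_id=206: reopens=0 vs 0: equal → NULL
ticket_id=207: reopens=1 vs 0: differ → 1
ticket_id=208: reopens=4 vs 0: differ → 4
ticket_id=209: reopens=1 vs 0: differ → 1
ticket_id=210: reopens=0 vs 0: equal → NULL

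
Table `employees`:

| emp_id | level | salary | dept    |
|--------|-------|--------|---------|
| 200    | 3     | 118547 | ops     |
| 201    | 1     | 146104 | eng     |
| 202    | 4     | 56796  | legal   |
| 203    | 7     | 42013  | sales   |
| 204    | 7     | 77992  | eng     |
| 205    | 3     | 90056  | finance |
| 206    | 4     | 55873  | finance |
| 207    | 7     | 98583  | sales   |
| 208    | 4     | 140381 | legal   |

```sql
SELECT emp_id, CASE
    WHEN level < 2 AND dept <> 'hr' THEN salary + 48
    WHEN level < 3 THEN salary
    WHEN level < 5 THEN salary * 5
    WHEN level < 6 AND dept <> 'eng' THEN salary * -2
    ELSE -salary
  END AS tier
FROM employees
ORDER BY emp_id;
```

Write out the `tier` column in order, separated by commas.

emp_id=200: level < 5 → 592735
emp_id=201: level < 2 AND dept <> 'hr' → 146152
emp_id=202: level < 5 → 283980
emp_id=203: ELSE → -42013
emp_id=204: ELSE → -77992
emp_id=205: level < 5 → 450280
emp_id=206: level < 5 → 279365
emp_id=207: ELSE → -98583
emp_id=208: level < 5 → 701905

592735, 146152, 283980, -42013, -77992, 450280, 279365, -98583, 701905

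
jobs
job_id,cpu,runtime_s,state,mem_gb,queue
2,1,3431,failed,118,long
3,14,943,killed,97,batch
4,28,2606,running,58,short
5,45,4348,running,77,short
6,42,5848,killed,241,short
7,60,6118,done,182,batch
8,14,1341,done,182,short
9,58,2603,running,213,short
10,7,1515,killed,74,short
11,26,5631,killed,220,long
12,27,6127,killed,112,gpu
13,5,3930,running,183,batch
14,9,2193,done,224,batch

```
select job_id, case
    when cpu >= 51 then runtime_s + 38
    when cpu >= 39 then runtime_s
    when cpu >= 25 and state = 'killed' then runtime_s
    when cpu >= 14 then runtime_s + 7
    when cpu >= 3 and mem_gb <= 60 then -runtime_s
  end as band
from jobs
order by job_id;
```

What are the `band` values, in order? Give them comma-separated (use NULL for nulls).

NULL, 950, 2613, 4348, 5848, 6156, 1348, 2641, NULL, 5631, 6127, NULL, NULL

job_id=2: (no match → NULL) → NULL
job_id=3: cpu >= 14 → 950
job_id=4: cpu >= 14 → 2613
job_id=5: cpu >= 39 → 4348
job_id=6: cpu >= 39 → 5848
job_id=7: cpu >= 51 → 6156
job_id=8: cpu >= 14 → 1348
job_id=9: cpu >= 51 → 2641
job_id=10: (no match → NULL) → NULL
job_id=11: cpu >= 25 and state = 'killed' → 5631
job_id=12: cpu >= 25 and state = 'killed' → 6127
job_id=13: (no match → NULL) → NULL
job_id=14: (no match → NULL) → NULL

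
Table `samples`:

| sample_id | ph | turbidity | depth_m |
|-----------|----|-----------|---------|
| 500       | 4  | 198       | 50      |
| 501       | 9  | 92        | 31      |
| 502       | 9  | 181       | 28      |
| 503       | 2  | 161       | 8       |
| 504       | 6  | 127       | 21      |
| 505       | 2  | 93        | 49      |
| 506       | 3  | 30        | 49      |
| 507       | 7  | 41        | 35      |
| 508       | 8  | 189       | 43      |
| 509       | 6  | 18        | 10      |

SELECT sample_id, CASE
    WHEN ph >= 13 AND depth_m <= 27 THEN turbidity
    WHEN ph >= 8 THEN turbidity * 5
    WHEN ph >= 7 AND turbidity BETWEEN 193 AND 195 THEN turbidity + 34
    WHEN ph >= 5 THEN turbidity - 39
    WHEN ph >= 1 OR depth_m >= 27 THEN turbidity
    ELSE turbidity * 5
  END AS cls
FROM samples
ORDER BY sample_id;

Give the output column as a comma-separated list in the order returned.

198, 460, 905, 161, 88, 93, 30, 2, 945, -21

sample_id=500: ph >= 1 OR depth_m >= 27 → 198
sample_id=501: ph >= 8 → 460
sample_id=502: ph >= 8 → 905
sample_id=503: ph >= 1 OR depth_m >= 27 → 161
sample_id=504: ph >= 5 → 88
sample_id=505: ph >= 1 OR depth_m >= 27 → 93
sample_id=506: ph >= 1 OR depth_m >= 27 → 30
sample_id=507: ph >= 5 → 2
sample_id=508: ph >= 8 → 945
sample_id=509: ph >= 5 → -21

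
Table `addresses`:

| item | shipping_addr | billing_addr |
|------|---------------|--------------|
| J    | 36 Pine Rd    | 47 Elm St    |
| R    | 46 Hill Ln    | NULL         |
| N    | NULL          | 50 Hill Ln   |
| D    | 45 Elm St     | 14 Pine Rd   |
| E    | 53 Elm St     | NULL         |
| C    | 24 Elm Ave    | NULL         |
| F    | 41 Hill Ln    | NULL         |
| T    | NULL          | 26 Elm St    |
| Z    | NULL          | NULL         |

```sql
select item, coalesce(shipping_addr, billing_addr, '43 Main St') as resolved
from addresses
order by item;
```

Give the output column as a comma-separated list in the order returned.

24 Elm Ave, 45 Elm St, 53 Elm St, 41 Hill Ln, 36 Pine Rd, 50 Hill Ln, 46 Hill Ln, 26 Elm St, 43 Main St

item=C: shipping_addr=24 Elm Ave → 24 Elm Ave
item=D: shipping_addr=45 Elm St → 45 Elm St
item=E: shipping_addr=53 Elm St → 53 Elm St
item=F: shipping_addr=41 Hill Ln → 41 Hill Ln
item=J: shipping_addr=36 Pine Rd → 36 Pine Rd
item=N: shipping_addr=NULL, billing_addr=50 Hill Ln → 50 Hill Ln
item=R: shipping_addr=46 Hill Ln → 46 Hill Ln
item=T: shipping_addr=NULL, billing_addr=26 Elm St → 26 Elm St
item=Z: shipping_addr=NULL, billing_addr=NULL, → literal 43 Main St → 43 Main St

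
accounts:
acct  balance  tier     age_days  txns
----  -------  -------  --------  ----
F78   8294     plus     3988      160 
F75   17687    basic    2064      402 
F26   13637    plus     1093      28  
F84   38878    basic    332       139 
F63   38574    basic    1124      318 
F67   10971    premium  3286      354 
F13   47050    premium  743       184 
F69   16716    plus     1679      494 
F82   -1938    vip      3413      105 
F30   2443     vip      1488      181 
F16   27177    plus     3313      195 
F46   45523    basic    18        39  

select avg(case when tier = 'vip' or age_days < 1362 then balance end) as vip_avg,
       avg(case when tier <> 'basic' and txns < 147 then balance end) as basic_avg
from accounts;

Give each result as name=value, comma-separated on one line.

[vip_avg: tier = 'vip' or age_days < 1362]
acct=F78: ✗
acct=F75: ✗
acct=F26: ✓ → 13637
acct=F84: ✓ → 38878
acct=F63: ✓ → 38574
acct=F67: ✗
acct=F13: ✓ → 47050
acct=F69: ✗
acct=F82: ✓ → -1938
acct=F30: ✓ → 2443
acct=F16: ✗
acct=F46: ✓ → 45523
vip_avg = (13637 + 38878 + 38574 + 47050 + -1938 + 2443 + 45523) / 7 = 26309.5714285714
—
[basic_avg: tier <> 'basic' and txns < 147]
acct=F78: ✗
acct=F75: ✗
acct=F26: ✓ → 13637
acct=F84: ✗
acct=F63: ✗
acct=F67: ✗
acct=F13: ✗
acct=F69: ✗
acct=F82: ✓ → -1938
acct=F30: ✗
acct=F16: ✗
acct=F46: ✗
basic_avg = (13637 + -1938) / 2 = 5849.5

vip_avg=26309.5714285714, basic_avg=5849.5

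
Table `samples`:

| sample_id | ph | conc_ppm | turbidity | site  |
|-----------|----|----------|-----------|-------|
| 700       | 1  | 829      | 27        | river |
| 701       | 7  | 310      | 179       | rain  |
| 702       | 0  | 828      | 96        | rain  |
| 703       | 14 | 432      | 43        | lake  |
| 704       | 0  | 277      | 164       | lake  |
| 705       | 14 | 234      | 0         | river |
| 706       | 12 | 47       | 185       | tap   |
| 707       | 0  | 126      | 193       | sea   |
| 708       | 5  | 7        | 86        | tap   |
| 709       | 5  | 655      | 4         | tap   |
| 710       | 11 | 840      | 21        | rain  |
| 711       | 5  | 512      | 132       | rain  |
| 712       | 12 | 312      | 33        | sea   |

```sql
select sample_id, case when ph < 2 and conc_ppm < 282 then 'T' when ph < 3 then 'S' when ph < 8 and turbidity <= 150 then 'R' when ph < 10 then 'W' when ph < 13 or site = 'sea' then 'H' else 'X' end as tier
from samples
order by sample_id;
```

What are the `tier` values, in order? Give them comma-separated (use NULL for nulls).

S, W, S, X, T, X, H, T, R, R, H, R, H

sample_id=700: ph < 3 → S
sample_id=701: ph < 10 → W
sample_id=702: ph < 3 → S
sample_id=703: ELSE → X
sample_id=704: ph < 2 and conc_ppm < 282 → T
sample_id=705: ELSE → X
sample_id=706: ph < 13 or site = 'sea' → H
sample_id=707: ph < 2 and conc_ppm < 282 → T
sample_id=708: ph < 8 and turbidity <= 150 → R
sample_id=709: ph < 8 and turbidity <= 150 → R
sample_id=710: ph < 13 or site = 'sea' → H
sample_id=711: ph < 8 and turbidity <= 150 → R
sample_id=712: ph < 13 or site = 'sea' → H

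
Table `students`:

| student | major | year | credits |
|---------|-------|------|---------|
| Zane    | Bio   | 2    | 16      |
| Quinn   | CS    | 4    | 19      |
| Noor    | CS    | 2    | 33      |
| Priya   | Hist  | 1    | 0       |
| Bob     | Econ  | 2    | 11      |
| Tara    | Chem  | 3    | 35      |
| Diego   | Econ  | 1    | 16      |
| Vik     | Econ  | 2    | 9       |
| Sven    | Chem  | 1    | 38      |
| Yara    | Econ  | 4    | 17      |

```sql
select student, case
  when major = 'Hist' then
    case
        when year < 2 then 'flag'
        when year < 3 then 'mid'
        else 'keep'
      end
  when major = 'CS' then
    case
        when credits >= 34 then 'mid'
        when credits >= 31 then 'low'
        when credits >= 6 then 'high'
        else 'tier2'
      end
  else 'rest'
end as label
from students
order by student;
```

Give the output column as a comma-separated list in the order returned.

rest, rest, low, flag, high, rest, rest, rest, rest, rest

student=Bob: major='Econ' → outer ELSE → rest
student=Diego: major='Econ' → outer ELSE → rest
student=Noor: major='CS' → inner[credits >= 31] → low
student=Priya: major='Hist' → inner[year < 2] → flag
student=Quinn: major='CS' → inner[credits >= 6] → high
student=Sven: major='Chem' → outer ELSE → rest
student=Tara: major='Chem' → outer ELSE → rest
student=Vik: major='Econ' → outer ELSE → rest
student=Yara: major='Econ' → outer ELSE → rest
student=Zane: major='Bio' → outer ELSE → rest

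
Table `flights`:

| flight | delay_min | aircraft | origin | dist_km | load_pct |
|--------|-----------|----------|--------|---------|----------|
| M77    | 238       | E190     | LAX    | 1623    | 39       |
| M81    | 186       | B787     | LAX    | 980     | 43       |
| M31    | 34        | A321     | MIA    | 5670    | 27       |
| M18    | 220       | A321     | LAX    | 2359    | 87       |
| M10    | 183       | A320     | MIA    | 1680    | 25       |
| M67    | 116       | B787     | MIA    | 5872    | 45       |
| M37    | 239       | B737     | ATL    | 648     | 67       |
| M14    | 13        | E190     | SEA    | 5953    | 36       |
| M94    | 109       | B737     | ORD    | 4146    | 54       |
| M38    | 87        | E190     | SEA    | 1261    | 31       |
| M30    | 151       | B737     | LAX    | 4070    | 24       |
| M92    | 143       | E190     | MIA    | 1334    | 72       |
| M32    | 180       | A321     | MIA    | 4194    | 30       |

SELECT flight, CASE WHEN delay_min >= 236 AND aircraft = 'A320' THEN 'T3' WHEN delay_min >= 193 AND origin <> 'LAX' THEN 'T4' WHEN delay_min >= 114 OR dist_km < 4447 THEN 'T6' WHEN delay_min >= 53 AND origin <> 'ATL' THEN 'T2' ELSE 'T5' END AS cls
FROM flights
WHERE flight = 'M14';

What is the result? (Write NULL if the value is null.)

T5

flight = M14: delay_min=13, aircraft=E190, origin=SEA, dist_km=5953, load_pct=36.
delay_min >= 236 AND aircraft = 'A320' → false
delay_min >= 193 AND origin <> 'LAX' → false
delay_min >= 114 OR dist_km < 4447 → false
delay_min >= 53 AND origin <> 'ATL' → false
No prior WHEN matched → ELSE → T5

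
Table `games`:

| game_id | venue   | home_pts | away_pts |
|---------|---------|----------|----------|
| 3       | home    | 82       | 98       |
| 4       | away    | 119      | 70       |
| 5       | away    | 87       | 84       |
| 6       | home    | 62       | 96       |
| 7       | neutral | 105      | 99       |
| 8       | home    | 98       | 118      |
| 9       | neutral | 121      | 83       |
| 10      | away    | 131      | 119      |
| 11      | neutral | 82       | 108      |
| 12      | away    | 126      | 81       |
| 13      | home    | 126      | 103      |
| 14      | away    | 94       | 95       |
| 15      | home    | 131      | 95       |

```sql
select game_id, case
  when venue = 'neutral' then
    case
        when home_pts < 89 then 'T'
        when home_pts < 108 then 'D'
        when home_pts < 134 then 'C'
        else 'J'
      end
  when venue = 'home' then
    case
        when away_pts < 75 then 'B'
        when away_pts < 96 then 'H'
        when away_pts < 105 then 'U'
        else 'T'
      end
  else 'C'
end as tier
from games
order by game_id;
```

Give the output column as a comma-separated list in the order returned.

U, C, C, U, D, T, C, C, T, C, U, C, H

game_id=3: venue='home' → inner[away_pts < 105] → U
game_id=4: venue='away' → outer ELSE → C
game_id=5: venue='away' → outer ELSE → C
game_id=6: venue='home' → inner[away_pts < 105] → U
game_id=7: venue='neutral' → inner[home_pts < 108] → D
game_id=8: venue='home' → inner[ELSE] → T
game_id=9: venue='neutral' → inner[home_pts < 134] → C
game_id=10: venue='away' → outer ELSE → C
game_id=11: venue='neutral' → inner[home_pts < 89] → T
game_id=12: venue='away' → outer ELSE → C
game_id=13: venue='home' → inner[away_pts < 105] → U
game_id=14: venue='away' → outer ELSE → C
game_id=15: venue='home' → inner[away_pts < 96] → H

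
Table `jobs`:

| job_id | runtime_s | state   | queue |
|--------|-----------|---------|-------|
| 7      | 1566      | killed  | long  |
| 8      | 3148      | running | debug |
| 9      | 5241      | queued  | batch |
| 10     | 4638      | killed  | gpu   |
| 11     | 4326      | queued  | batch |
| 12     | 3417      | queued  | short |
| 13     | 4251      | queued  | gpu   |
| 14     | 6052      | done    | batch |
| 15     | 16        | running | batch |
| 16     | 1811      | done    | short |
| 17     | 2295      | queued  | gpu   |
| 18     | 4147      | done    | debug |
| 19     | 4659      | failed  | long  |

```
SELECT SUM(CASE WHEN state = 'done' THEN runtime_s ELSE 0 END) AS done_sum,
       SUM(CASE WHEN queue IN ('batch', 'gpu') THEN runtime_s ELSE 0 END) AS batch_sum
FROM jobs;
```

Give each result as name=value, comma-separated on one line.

[done_sum: state = 'done']
job_id=7: ✗
job_id=8: ✗
job_id=9: ✗
job_id=10: ✗
job_id=11: ✗
job_id=12: ✗
job_id=13: ✗
job_id=14: ✓ → 6052
job_id=15: ✗
job_id=16: ✓ → 1811
job_id=17: ✗
job_id=18: ✓ → 4147
job_id=19: ✗
done_sum = 6052 + 1811 + 4147 = 12010
—
[batch_sum: queue IN ('batch', 'gpu')]
job_id=7: ✗
job_id=8: ✗
job_id=9: ✓ → 5241
job_id=10: ✓ → 4638
job_id=11: ✓ → 4326
job_id=12: ✗
job_id=13: ✓ → 4251
job_id=14: ✓ → 6052
job_id=15: ✓ → 16
job_id=16: ✗
job_id=17: ✓ → 2295
job_id=18: ✗
job_id=19: ✗
batch_sum = 5241 + 4638 + 4326 + 4251 + 6052 + 16 + 2295 = 26819

done_sum=12010, batch_sum=26819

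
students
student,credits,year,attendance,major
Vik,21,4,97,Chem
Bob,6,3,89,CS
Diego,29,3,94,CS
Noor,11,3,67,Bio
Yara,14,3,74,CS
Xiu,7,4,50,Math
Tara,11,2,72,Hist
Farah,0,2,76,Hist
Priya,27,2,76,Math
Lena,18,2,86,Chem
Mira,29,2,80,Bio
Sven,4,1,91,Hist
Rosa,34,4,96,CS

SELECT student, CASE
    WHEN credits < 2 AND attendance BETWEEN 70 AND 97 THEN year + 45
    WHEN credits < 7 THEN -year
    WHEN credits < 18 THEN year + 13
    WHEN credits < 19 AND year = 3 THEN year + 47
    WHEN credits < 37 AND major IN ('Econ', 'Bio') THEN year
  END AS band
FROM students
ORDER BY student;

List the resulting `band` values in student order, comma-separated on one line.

student=Bob: credits < 7 → -3
student=Diego: (no match → NULL) → NULL
student=Farah: credits < 2 AND attendance BETWEEN 70 AND 97 → 47
student=Lena: (no match → NULL) → NULL
student=Mira: credits < 37 AND major IN ('Econ', 'Bio') → 2
student=Noor: credits < 18 → 16
student=Priya: (no match → NULL) → NULL
student=Rosa: (no match → NULL) → NULL
student=Sven: credits < 7 → -1
student=Tara: credits < 18 → 15
student=Vik: (no match → NULL) → NULL
student=Xiu: credits < 18 → 17
student=Yara: credits < 18 → 16

-3, NULL, 47, NULL, 2, 16, NULL, NULL, -1, 15, NULL, 17, 16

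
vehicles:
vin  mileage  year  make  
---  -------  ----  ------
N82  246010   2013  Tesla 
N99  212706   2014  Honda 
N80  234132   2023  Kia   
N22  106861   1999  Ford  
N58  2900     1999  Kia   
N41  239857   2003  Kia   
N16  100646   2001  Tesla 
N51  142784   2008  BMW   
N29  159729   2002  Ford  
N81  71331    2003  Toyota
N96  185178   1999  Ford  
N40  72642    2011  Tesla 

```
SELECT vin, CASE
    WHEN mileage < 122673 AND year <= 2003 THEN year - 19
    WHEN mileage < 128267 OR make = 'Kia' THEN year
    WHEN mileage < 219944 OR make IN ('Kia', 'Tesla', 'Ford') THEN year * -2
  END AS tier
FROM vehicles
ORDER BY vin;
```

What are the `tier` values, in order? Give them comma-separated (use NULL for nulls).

vin=N16: mileage < 122673 AND year <= 2003 → 1982
vin=N22: mileage < 122673 AND year <= 2003 → 1980
vin=N29: mileage < 219944 OR make IN ('Kia', 'Tesla', 'Ford') → -4004
vin=N40: mileage < 128267 OR make = 'Kia' → 2011
vin=N41: mileage < 128267 OR make = 'Kia' → 2003
vin=N51: mileage < 219944 OR make IN ('Kia', 'Tesla', 'Ford') → -4016
vin=N58: mileage < 122673 AND year <= 2003 → 1980
vin=N80: mileage < 128267 OR make = 'Kia' → 2023
vin=N81: mileage < 122673 AND year <= 2003 → 1984
vin=N82: mileage < 219944 OR make IN ('Kia', 'Tesla', 'Ford') → -4026
vin=N96: mileage < 219944 OR make IN ('Kia', 'Tesla', 'Ford') → -3998
vin=N99: mileage < 219944 OR make IN ('Kia', 'Tesla', 'Ford') → -4028

1982, 1980, -4004, 2011, 2003, -4016, 1980, 2023, 1984, -4026, -3998, -4028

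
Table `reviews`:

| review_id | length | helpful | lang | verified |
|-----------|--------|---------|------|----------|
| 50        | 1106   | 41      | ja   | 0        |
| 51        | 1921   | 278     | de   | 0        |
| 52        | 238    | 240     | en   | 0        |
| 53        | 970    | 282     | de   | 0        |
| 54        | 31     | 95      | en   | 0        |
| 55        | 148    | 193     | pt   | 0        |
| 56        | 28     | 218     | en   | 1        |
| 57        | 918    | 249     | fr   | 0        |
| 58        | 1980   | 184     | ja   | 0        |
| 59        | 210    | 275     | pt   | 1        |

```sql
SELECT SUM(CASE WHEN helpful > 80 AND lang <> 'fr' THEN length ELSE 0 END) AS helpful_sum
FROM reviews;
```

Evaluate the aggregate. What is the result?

review_id=50: ✗
review_id=51: ✓ → 1921
review_id=52: ✓ → 238
review_id=53: ✓ → 970
review_id=54: ✓ → 31
review_id=55: ✓ → 148
review_id=56: ✓ → 28
review_id=57: ✗
review_id=58: ✓ → 1980
review_id=59: ✓ → 210
helpful_sum = 1921 + 238 + 970 + 31 + 148 + 28 + 1980 + 210 = 5526

5526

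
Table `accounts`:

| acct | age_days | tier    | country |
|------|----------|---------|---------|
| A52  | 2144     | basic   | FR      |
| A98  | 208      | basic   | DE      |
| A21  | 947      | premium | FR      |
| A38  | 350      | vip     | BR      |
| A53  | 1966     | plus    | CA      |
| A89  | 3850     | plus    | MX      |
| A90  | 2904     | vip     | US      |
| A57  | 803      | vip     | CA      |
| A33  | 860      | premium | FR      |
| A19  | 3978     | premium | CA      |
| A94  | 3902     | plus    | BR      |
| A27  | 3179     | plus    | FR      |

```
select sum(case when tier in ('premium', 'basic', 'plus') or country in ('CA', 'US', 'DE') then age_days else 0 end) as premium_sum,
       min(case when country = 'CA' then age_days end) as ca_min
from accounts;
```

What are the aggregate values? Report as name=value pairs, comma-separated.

[premium_sum: tier in ('premium', 'basic', 'plus') or country in ('CA', 'US', 'DE')]
acct=A52: ✓ → 2144
acct=A98: ✓ → 208
acct=A21: ✓ → 947
acct=A38: ✗
acct=A53: ✓ → 1966
acct=A89: ✓ → 3850
acct=A90: ✓ → 2904
acct=A57: ✓ → 803
acct=A33: ✓ → 860
acct=A19: ✓ → 3978
acct=A94: ✓ → 3902
acct=A27: ✓ → 3179
premium_sum = 2144 + 208 + 947 + 1966 + 3850 + 2904 + 803 + 860 + 3978 + 3902 + 3179 = 24741
—
[ca_min: country = 'CA']
acct=A52: ✗
acct=A98: ✗
acct=A21: ✗
acct=A38: ✗
acct=A53: ✓ → 1966
acct=A89: ✗
acct=A90: ✗
acct=A57: ✓ → 803
acct=A33: ✗
acct=A19: ✓ → 3978
acct=A94: ✗
acct=A27: ✗
ca_min = MIN(1966, 803, 3978) = 803

premium_sum=24741, ca_min=803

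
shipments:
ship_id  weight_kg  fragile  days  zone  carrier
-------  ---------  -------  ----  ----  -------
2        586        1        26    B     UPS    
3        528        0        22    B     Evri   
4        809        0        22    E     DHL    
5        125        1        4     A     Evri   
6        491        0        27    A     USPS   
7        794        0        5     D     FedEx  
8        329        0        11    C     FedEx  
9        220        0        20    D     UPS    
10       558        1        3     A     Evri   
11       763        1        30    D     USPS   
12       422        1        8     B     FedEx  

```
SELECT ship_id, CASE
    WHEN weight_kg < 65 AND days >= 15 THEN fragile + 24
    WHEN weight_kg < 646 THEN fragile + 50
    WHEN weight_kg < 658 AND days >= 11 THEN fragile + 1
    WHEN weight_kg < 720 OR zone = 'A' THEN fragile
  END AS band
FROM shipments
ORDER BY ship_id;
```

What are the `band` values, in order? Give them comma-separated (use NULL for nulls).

51, 50, NULL, 51, 50, NULL, 50, 50, 51, NULL, 51

ship_id=2: weight_kg < 646 → 51
ship_id=3: weight_kg < 646 → 50
ship_id=4: (no match → NULL) → NULL
ship_id=5: weight_kg < 646 → 51
ship_id=6: weight_kg < 646 → 50
ship_id=7: (no match → NULL) → NULL
ship_id=8: weight_kg < 646 → 50
ship_id=9: weight_kg < 646 → 50
ship_id=10: weight_kg < 646 → 51
ship_id=11: (no match → NULL) → NULL
ship_id=12: weight_kg < 646 → 51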